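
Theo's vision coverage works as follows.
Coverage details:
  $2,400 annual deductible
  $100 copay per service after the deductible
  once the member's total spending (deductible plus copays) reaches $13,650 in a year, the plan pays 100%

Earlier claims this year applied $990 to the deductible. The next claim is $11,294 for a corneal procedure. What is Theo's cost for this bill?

$1,510

Remaining deductible: $2,400 − $990 = $1,410.
After the $1,410 deductible portion, $11,294 − $1,410 = $9,884 is subject to the copay.
Copay on this service: $100.
Member responsibility before any cap: $1,410 + $100 = $1,510.
Year-to-date out-of-pocket becomes $990 + $1,510 = $2,500, still under the $13,650 maximum, so no cap applies.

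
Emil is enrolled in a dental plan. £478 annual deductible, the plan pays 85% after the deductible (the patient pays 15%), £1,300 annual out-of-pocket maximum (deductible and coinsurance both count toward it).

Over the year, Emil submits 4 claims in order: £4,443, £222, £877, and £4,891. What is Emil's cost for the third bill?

#1 (£4,443): £478 to deductible, leaving £3,965; 15% of £3,965 = £594.75. Cost to patient: £1,072.75. OOP to date £1,072.75.
#2 (£222): deductible already satisfied, so patient's share is 15% × £222 = £33.30. Patient owes £33.30 (running OOP £1,106.05).
#3 (£877): deductible already satisfied, so patient's share is 15% × £877 = £131.55. Cost to patient: £131.55. OOP to date £1,237.60.

£131.55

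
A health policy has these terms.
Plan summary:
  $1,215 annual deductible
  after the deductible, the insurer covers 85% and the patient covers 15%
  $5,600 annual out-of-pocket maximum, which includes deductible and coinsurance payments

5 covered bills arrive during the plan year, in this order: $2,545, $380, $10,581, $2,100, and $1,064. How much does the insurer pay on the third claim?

$8,993.85

Bill 1, $2,545: deductible takes $1,215, $1,330 remains; patient's 15% is $199.50. Patient owes $1,414.50 (running OOP $1,414.50). Insurer: $2,545 − $1,414.50 = $1,130.50.
Bill 2, $380: deductible met; 15% of $380 = $57. Patient owes $57 (running OOP $1,471.50). Plan pays $380 − $57 = $323.
Bill 3, $10,581: 15% coinsurance on $10,581 = $1,587.15. Cost to patient: $1,587.15. OOP to date $3,058.65. Insurer: $10,581 − $1,587.15 = $8,993.85.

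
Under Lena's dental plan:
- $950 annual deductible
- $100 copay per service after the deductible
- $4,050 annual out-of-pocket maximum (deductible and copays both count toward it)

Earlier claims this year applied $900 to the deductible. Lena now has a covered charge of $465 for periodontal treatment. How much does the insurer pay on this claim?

Remaining deductible: $950 − $900 = $50.
That leaves $465 − $50 = $415 for the copay.
Copay on this service: $100.
That puts the patient's cost at $50 + $100 = $150 before any cap.
Year-to-date out-of-pocket becomes $900 + $150 = $1,050, still under the $4,050 maximum, so no cap applies.
The plan picks up $465 − $150 = $315.

$315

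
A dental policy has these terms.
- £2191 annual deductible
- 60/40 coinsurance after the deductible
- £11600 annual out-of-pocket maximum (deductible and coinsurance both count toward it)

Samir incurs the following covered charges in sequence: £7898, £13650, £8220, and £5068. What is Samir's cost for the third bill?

Claim 1 — £7898: £2191 finishes the deductible; £5707 goes to coinsurance; patient's 40% is £2282.80. Patient owes £4473.80 (running OOP £4473.80).
Claim 2 — £13650: deductible already satisfied, so patient's share is 40% × £13650 = £5460. Patient owes £5460 (running OOP £9933.80).
Claim 3 — £8220: deductible already satisfied, so patient's share is 40% × £8220 = £3288. OOP would hit £13221.80 > £11600, so the cap limits the patient to £11600 − £9933.80 = £1666.20.

£1666.20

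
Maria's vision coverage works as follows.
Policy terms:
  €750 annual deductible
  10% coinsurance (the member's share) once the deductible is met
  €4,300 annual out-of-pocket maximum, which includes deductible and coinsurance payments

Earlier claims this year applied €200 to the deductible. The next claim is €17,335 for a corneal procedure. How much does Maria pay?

Deductible still to meet: €750 − €200 = €550.
After the €550 deductible portion, €17,335 − €550 = €16,785 is subject to coinsurance.
Member's 10% share of €16,785 is €1,678.50.
Member responsibility before any cap: €550 + €1,678.50 = €2,228.50.
Year-to-date out-of-pocket becomes €200 + €2,228.50 = €2,428.50, still under the €4,300 maximum, so no cap applies.

€2,228.50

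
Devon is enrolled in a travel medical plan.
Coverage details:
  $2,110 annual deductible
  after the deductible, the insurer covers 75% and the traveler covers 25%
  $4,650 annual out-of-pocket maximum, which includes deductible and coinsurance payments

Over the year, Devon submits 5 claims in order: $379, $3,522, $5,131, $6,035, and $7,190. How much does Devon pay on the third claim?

Bill 1, $379: all of it applies to the deductible. Traveler owes $379 (running OOP $379).
Bill 2, $3,522: deductible takes $1,731, $1,791 remains; traveler's 25% is $447.75. Traveler pays $2,178.75; OOP now $2,557.75.
Bill 3, $5,131: deductible already satisfied, so traveler's share is 25% × $5,131 = $1,282.75. Traveler pays $1,282.75; OOP now $3,840.50.

$1,282.75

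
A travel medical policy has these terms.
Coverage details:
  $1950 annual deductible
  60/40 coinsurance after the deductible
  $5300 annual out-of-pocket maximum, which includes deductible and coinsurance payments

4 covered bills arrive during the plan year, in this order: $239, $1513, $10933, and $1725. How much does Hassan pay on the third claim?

$3548

#1 ($239): all of it applies to the deductible. Cost to traveler: $239. OOP to date $239.
#2 ($1513): entire amount goes to the deductible. Traveler pays $1513; OOP now $1752.
#3 ($10933): $198 finishes the deductible; $10735 goes to coinsurance; 40% of $10735 = $4294. Together that's $198 + $4294 = $4492. That would push OOP to $6244, over the $5300 cap, so traveler pays $5300 − $1752 = $3548.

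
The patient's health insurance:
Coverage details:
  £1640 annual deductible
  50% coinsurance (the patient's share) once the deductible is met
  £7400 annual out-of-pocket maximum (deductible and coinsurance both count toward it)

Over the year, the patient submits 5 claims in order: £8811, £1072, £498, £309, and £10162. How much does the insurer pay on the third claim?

Bill 1, £8811: £1640 to deductible, leaving £7171; coinsurance £7171 × 50% = £3585.50. Cost to patient: £5225.50. OOP to date £5225.50. Plan pays £8811 − £5225.50 = £3585.50.
Bill 2, £1072: deductible already satisfied, so patient's share is 50% × £1072 = £536. Patient pays £536; OOP now £5761.50. Plan pays £1072 − £536 = £536.
Bill 3, £498: 50% coinsurance on £498 = £249. Patient owes £249 (running OOP £6010.50). Insurer: £498 − £249 = £249.

£249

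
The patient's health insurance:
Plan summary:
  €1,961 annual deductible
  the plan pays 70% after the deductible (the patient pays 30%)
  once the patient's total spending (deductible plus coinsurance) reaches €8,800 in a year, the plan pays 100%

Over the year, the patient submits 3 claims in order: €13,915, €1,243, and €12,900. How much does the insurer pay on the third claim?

Claim 1 — €13,915: €1,961 finishes the deductible; €11,954 goes to coinsurance; coinsurance €11,954 × 30% = €3,586.20. Cost to patient: €5,547.20. OOP to date €5,547.20. Insurer: €13,915 − €5,547.20 = €8,367.80.
Claim 2 — €1,243: 30% coinsurance on €1,243 = €372.90. Patient owes €372.90 (running OOP €5,920.10). Plan pays €1,243 − €372.90 = €870.10.
Claim 3 — €12,900: deductible met; 30% of €12,900 = €3,870. OOP would hit €9,790.10 > €8,800, so the cap limits the patient to €8,800 − €5,920.10 = €2,879.90. Plan pays €12,900 − €2,879.90 = €10,020.10.

€10,020.10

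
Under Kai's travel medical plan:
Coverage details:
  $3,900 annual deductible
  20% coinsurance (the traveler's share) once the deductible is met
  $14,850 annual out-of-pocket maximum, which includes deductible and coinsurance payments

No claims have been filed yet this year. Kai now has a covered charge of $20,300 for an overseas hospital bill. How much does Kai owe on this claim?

Nothing has been paid toward the $3,900 deductible, so the first $3,900 of this charge is applied there.
That leaves $20,300 − $3,900 = $16,400 for coinsurance.
Traveler's 20% share of $16,400 is $3,280.
That puts the traveler's cost at $3,900 + $3,280 = $7,180 before any cap.
Cumulative spending $0 + $7,180 = $7,180 stays under the $14,850 maximum.

$7,180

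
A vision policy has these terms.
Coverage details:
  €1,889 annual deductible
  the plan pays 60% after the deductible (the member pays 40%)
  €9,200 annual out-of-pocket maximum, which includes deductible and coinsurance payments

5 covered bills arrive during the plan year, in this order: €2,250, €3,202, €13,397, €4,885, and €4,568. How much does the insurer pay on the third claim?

Claim 1 — €2,250: €1,889 to deductible, leaving €361; 40% of €361 = €144.40. Member owes €2,033.40 (running OOP €2,033.40). Insurer: €2,250 − €2,033.40 = €216.60.
Claim 2 — €3,202: deductible already satisfied, so member's share is 40% × €3,202 = €1,280.80. Member owes €1,280.80 (running OOP €3,314.20). Insurer: €3,202 − €1,280.80 = €1,921.20.
Claim 3 — €13,397: deductible met; 40% of €13,397 = €5,358.80. Cost to member: €5,358.80. OOP to date €8,673. Insurer: €13,397 − €5,358.80 = €8,038.20.

€8,038.20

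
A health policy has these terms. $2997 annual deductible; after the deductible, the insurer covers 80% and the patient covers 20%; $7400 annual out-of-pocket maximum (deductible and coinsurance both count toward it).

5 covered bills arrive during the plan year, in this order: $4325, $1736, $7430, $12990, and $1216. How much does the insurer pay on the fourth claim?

$10685.80

Claim 1 ($4325): $2997 to deductible, leaving $1328; coinsurance $1328 × 20% = $265.60. Cost to patient: $3262.60. OOP to date $3262.60. Plan pays $4325 − $3262.60 = $1062.40.
Claim 2 ($1736): deductible already satisfied, so patient's share is 20% × $1736 = $347.20. Cost to patient: $347.20. OOP to date $3609.80. Plan pays $1736 − $347.20 = $1388.80.
Claim 3 ($7430): deductible already satisfied, so patient's share is 20% × $7430 = $1486. Patient owes $1486 (running OOP $5095.80). Plan pays $7430 − $1486 = $5944.
Claim 4 ($12990): deductible met; 20% of $12990 = $2598. OOP would hit $7693.80 > $7400, so the cap limits the patient to $7400 − $5095.80 = $2304.20. Plan pays $12990 − $2304.20 = $10685.80.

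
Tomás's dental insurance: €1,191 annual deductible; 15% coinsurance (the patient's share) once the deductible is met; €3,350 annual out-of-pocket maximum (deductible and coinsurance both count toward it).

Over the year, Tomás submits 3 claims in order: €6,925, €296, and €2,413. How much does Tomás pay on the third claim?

Claim 1 (€6,925): €1,191 finishes the deductible; €5,734 goes to coinsurance; patient's 15% is €860.10. Patient owes €2,051.10 (running OOP €2,051.10).
Claim 2 (€296): 15% coinsurance on €296 = €44.40. Patient owes €44.40 (running OOP €2,095.50).
Claim 3 (€2,413): deductible met; 15% of €2,413 = €361.95. Patient pays €361.95; OOP now €2,457.45.

€361.95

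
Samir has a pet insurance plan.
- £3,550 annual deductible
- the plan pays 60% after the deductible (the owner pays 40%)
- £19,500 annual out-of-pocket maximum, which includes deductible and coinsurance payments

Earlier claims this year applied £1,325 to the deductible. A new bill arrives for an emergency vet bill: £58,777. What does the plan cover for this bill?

£1,325 of the £3,550 deductible is already met, leaving £2,225.
The remaining £56,552 (= £58,777 − £2,225) moves to coinsurance.
Coinsurance: £56,552 × 40% = £22,620.80.
Owner responsibility before any cap: £2,225 + £22,620.80 = £24,845.80.
That would bring total out-of-pocket to £26,170.80, past the £19,500 cap. The owner is capped at £19,500 − £1,325 = £18,175 on this claim.
Insurer pays the balance: £58,777 − £18,175 = £40,602.

£40,602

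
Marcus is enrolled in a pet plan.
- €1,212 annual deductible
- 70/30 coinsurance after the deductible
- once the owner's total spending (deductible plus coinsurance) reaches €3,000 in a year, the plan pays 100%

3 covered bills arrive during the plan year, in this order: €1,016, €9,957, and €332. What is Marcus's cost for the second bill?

€1,984

Claim 1 (€1,016): entire amount goes to the deductible. Owner pays €1,016; OOP now €1,016.
Claim 2 (€9,957): deductible takes €196, €9,761 remains; owner's 30% is €2,928.30. Deductible plus coinsurance: €196 + €2,928.30 = €3,124.30. OOP would hit €4,140.30 > €3,000, so the cap limits the owner to €3,000 − €1,016 = €1,984.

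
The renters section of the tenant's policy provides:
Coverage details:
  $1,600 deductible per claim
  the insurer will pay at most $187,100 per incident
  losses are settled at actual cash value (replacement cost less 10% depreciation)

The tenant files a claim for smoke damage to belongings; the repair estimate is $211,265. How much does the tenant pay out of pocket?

Depreciate 10%: the covered value is $211,265 × 0.9 = $190,138.50.
Less the $1,600 deductible: $190,138.50 − $1,600 = $188,538.50.
$188,538.50 exceeds the $187,100 limit, so the insurer pays the limit: $187,100.
Out of pocket: $211,265 − $187,100 = $24,165.

$24,165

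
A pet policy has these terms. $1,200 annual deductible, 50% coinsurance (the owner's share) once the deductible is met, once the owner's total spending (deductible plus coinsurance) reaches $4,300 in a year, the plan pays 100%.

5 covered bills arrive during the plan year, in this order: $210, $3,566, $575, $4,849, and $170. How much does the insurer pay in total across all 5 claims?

$5,070

Bill 1, $210: fully absorbed by the deductible. Owner pays $210; OOP now $210. Plan pays $210 − $210 = $0.
Bill 2, $3,566: $990 finishes the deductible; $2,576 goes to coinsurance; 50% of $2,576 = $1,288. Cost to owner: $2,278. OOP to date $2,488. Insurer: $3,566 − $2,278 = $1,288.
Bill 3, $575: deductible met; 50% of $575 = $287.50. Owner pays $287.50; OOP now $2,775.50. Plan pays $575 − $287.50 = $287.50.
Bill 4, $4,849: 50% coinsurance on $4,849 = $2,424.50. Adding that to $2,775.50 gives $5,200, past the $4,300 cap; owner pays only $4,300 − $2,775.50 = $1,524.50. Plan pays $4,849 − $1,524.50 = $3,324.50.
Bill 5, $170: deductible met; 50% of $170 = $85. That would push OOP to $4,385, over the $4,300 cap, so owner pays $4,300 − $4,300 = $0. Insurer: $170 − $0 = $170.
Insurer total = bills − owner's total = $9,370 − $4,300 = $5,070.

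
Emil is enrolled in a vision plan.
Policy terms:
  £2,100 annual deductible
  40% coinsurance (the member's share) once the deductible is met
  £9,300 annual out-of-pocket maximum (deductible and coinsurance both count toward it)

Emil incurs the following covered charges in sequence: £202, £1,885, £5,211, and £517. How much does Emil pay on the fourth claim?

Claim 1 — £202: all of it applies to the deductible. Member pays £202; OOP now £202.
Claim 2 — £1,885: fully absorbed by the deductible. Member pays £1,885; OOP now £2,087.
Claim 3 — £5,211: £13 finishes the deductible; £5,198 goes to coinsurance; member's 40% is £2,079.20. Cost to member: £2,092.20. OOP to date £4,179.20.
Claim 4 — £517: deductible met; 40% of £517 = £206.80. Member pays £206.80; OOP now £4,386.

£206.80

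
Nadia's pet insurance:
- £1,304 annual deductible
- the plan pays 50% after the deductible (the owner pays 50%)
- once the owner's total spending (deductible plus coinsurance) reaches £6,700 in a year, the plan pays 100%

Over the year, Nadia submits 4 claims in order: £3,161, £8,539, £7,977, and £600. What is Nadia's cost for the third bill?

£198

Claim 1 (£3,161): £1,304 finishes the deductible; £1,857 goes to coinsurance; owner's 50% is £928.50. Owner pays £2,232.50; OOP now £2,232.50.
Claim 2 (£8,539): deductible already satisfied, so owner's share is 50% × £8,539 = £4,269.50. Owner owes £4,269.50 (running OOP £6,502).
Claim 3 (£7,977): deductible met; 50% of £7,977 = £3,988.50. OOP would hit £10,490.50 > £6,700, so the cap limits the owner to £6,700 − £6,502 = £198.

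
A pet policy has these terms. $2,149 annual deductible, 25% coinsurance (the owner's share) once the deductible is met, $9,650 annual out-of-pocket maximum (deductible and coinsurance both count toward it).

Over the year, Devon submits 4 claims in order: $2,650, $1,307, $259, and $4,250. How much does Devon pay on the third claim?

$64.75

Claim 1 ($2,650): $2,149 finishes the deductible; $501 goes to coinsurance; coinsurance $501 × 25% = $125.25. Owner owes $2,274.25 (running OOP $2,274.25).
Claim 2 ($1,307): 25% coinsurance on $1,307 = $326.75. Owner owes $326.75 (running OOP $2,601).
Claim 3 ($259): 25% coinsurance on $259 = $64.75. Owner pays $64.75; OOP now $2,665.75.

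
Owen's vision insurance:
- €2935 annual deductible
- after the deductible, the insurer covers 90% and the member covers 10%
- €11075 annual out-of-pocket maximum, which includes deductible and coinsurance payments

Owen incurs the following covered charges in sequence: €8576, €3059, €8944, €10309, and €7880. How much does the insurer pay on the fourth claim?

€9278.10

Bill 1, €8576: deductible takes €2935, €5641 remains; 10% of €5641 = €564.10. Member owes €3499.10 (running OOP €3499.10). Insurer: €8576 − €3499.10 = €5076.90.
Bill 2, €3059: 10% coinsurance on €3059 = €305.90. Cost to member: €305.90. OOP to date €3805. Insurer: €3059 − €305.90 = €2753.10.
Bill 3, €8944: 10% coinsurance on €8944 = €894.40. Member pays €894.40; OOP now €4699.40. Insurer: €8944 − €894.40 = €8049.60.
Bill 4, €10309: deductible already satisfied, so member's share is 10% × €10309 = €1030.90. Member pays €1030.90; OOP now €5730.30. Insurer: €10309 − €1030.90 = €9278.10.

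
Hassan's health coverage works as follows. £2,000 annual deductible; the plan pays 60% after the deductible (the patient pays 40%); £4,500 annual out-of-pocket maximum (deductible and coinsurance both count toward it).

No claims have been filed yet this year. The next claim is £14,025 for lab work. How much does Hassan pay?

£4,500

Deductible not yet touched, so the first £2,000 of the bill goes to the deductible.
After the £2,000 deductible portion, £14,025 − £2,000 = £12,025 is subject to coinsurance.
Coinsurance: £12,025 × 40% = £4,810.
That puts the patient's cost at £2,000 + £4,810 = £6,810 before any cap.
That would bring total out-of-pocket to £6,810, past the £4,500 cap. The patient is capped at £4,500 − £0 = £4,500 on this claim.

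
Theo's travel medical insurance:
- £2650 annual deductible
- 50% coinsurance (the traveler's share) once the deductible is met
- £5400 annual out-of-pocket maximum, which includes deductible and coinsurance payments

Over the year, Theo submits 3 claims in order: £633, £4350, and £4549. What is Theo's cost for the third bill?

£1583.50

#1 (£633): all of it applies to the deductible. Traveler owes £633 (running OOP £633).
#2 (£4350): £2017 finishes the deductible; £2333 goes to coinsurance; 50% of £2333 = £1166.50. Traveler pays £3183.50; OOP now £3816.50.
#3 (£4549): deductible met; 50% of £4549 = £2274.50. Adding that to £3816.50 gives £6091, past the £5400 cap; traveler pays only £5400 − £3816.50 = £1583.50.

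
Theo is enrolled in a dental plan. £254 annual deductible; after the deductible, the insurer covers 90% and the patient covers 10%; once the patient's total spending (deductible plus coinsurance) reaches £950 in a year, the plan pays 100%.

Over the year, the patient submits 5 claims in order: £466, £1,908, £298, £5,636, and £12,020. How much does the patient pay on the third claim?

Claim 1 (£466): £254 to deductible, leaving £212; patient's 10% is £21.20. Patient pays £275.20; OOP now £275.20.
Claim 2 (£1,908): 10% coinsurance on £1,908 = £190.80. Patient pays £190.80; OOP now £466.
Claim 3 (£298): 10% coinsurance on £298 = £29.80. Cost to patient: £29.80. OOP to date £495.80.

£29.80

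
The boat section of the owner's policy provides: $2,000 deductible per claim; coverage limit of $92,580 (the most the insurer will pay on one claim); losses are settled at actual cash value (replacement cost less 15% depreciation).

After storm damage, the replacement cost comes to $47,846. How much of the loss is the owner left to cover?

$9,176.90

At 15% depreciation, ACV = $47,846 − $7,176.90 = $40,669.10.
After the deductible, $40,669.10 − $2,000 = $38,669.10 remains.
$38,669.10 is within the $92,580 limit, so the insurer pays $38,669.10.
Owner's share is the uncovered remainder: $47,846 − $38,669.10 = $9,176.90.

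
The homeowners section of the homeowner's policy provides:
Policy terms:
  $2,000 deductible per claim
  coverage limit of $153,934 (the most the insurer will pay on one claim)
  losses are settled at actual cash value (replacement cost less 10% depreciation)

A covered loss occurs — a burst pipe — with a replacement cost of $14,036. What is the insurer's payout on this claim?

$10,632.40

Actual cash value after 10% depreciation: $14,036 × 90% = $12,632.40.
Less the $2,000 deductible: $12,632.40 − $2,000 = $10,632.40.
$10,632.40 is within the $153,934 limit, so the insurer pays $10,632.40.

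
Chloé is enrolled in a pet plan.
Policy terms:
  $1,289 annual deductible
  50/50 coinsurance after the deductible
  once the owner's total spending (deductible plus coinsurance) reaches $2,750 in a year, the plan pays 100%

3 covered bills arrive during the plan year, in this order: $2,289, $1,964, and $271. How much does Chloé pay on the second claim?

Claim 1 — $2,289: deductible takes $1,289, $1,000 remains; 50% of $1,000 = $500. Owner owes $1,789 (running OOP $1,789).
Claim 2 — $1,964: deductible met; 50% of $1,964 = $982. That would push OOP to $2,771, over the $2,750 cap, so owner pays $2,750 − $1,789 = $961.

$961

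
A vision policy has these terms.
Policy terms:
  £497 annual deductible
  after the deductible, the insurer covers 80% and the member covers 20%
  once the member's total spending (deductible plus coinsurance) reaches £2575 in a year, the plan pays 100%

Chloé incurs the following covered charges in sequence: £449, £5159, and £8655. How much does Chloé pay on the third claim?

£1055.80

#1 (£449): all of it applies to the deductible. Member pays £449; OOP now £449.
#2 (£5159): deductible takes £48, £5111 remains; member's 20% is £1022.20. Member owes £1070.20 (running OOP £1519.20).
#3 (£8655): deductible met; 20% of £8655 = £1731. Adding that to £1519.20 gives £3250.20, past the £2575 cap; member pays only £2575 − £1519.20 = £1055.80.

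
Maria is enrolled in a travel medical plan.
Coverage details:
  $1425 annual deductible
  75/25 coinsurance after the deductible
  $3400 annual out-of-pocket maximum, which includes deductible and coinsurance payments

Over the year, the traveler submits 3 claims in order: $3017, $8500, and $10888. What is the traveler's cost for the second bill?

$1577

#1 ($3017): $1425 to deductible, leaving $1592; coinsurance $1592 × 25% = $398. Traveler owes $1823 (running OOP $1823).
#2 ($8500): deductible met; 25% of $8500 = $2125. That would push OOP to $3948, over the $3400 cap, so traveler pays $3400 − $1823 = $1577.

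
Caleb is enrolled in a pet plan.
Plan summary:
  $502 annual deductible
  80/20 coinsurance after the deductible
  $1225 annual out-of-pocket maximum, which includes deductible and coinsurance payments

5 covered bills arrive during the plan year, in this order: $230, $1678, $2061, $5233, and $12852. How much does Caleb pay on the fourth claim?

$29.60

#1 ($230): fully absorbed by the deductible. Owner owes $230 (running OOP $230).
#2 ($1678): deductible takes $272, $1406 remains; coinsurance $1406 × 20% = $281.20. Owner owes $553.20 (running OOP $783.20).
#3 ($2061): deductible met; 20% of $2061 = $412.20. Cost to owner: $412.20. OOP to date $1195.40.
#4 ($5233): deductible met; 20% of $5233 = $1046.60. That would push OOP to $2242, over the $1225 cap, so owner pays $1225 − $1195.40 = $29.60.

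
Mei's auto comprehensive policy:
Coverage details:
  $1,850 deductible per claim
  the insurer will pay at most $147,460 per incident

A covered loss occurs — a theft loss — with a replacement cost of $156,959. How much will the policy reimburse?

Subtract the deductible: $156,959 − $1,850 = $155,109.
Since $155,109 > $147,460, the payout is capped at $147,460.

$147,460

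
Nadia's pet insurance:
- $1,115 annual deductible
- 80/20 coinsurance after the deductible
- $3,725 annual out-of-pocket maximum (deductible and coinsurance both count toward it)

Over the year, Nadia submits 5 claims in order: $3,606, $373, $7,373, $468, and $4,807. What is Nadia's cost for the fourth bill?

$93.60

#1 ($3,606): $1,115 finishes the deductible; $2,491 goes to coinsurance; coinsurance $2,491 × 20% = $498.20. Owner pays $1,613.20; OOP now $1,613.20.
#2 ($373): deductible already satisfied, so owner's share is 20% × $373 = $74.60. Owner pays $74.60; OOP now $1,687.80.
#3 ($7,373): deductible met; 20% of $7,373 = $1,474.60. Cost to owner: $1,474.60. OOP to date $3,162.40.
#4 ($468): deductible met; 20% of $468 = $93.60. Cost to owner: $93.60. OOP to date $3,256.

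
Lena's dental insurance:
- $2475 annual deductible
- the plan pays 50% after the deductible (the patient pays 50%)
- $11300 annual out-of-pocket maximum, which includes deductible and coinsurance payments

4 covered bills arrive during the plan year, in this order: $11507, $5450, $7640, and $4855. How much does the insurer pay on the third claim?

$6056

Claim 1 ($11507): deductible takes $2475, $9032 remains; coinsurance $9032 × 50% = $4516. Patient owes $6991 (running OOP $6991). Plan pays $11507 − $6991 = $4516.
Claim 2 ($5450): deductible already satisfied, so patient's share is 50% × $5450 = $2725. Patient pays $2725; OOP now $9716. Plan pays $5450 − $2725 = $2725.
Claim 3 ($7640): 50% coinsurance on $7640 = $3820. OOP would hit $13536 > $11300, so the cap limits the patient to $11300 − $9716 = $1584. Plan pays $7640 − $1584 = $6056.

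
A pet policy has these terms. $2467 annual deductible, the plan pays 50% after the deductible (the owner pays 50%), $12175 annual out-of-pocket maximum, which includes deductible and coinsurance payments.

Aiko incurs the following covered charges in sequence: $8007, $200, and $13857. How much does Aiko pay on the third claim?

Claim 1 ($8007): $2467 finishes the deductible; $5540 goes to coinsurance; coinsurance $5540 × 50% = $2770. Owner pays $5237; OOP now $5237.
Claim 2 ($200): 50% coinsurance on $200 = $100. Cost to owner: $100. OOP to date $5337.
Claim 3 ($13857): deductible already satisfied, so owner's share is 50% × $13857 = $6928.50. That would push OOP to $12265.50, over the $12175 cap, so owner pays $12175 − $5337 = $6838.

$6838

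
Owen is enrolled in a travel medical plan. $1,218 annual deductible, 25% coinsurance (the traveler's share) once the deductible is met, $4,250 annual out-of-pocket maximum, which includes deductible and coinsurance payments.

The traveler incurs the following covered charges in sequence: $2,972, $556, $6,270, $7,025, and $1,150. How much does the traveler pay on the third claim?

$1,567.50

Claim 1 — $2,972: $1,218 finishes the deductible; $1,754 goes to coinsurance; 25% of $1,754 = $438.50. Traveler owes $1,656.50 (running OOP $1,656.50).
Claim 2 — $556: 25% coinsurance on $556 = $139. Traveler pays $139; OOP now $1,795.50.
Claim 3 — $6,270: deductible already satisfied, so traveler's share is 25% × $6,270 = $1,567.50. Traveler owes $1,567.50 (running OOP $3,363).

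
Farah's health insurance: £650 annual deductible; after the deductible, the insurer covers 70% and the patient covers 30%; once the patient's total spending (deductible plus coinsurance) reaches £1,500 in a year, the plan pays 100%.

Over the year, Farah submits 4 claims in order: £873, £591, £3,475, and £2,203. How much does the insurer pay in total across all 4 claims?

Claim 1 — £873: deductible takes £650, £223 remains; coinsurance £223 × 30% = £66.90. Patient owes £716.90 (running OOP £716.90). Plan pays £873 − £716.90 = £156.10.
Claim 2 — £591: deductible met; 30% of £591 = £177.30. Patient owes £177.30 (running OOP £894.20). Insurer: £591 − £177.30 = £413.70.
Claim 3 — £3,475: 30% coinsurance on £3,475 = £1,042.50. That would push OOP to £1,936.70, over the £1,500 cap, so patient pays £1,500 − £894.20 = £605.80. Insurer: £3,475 − £605.80 = £2,869.20.
Claim 4 — £2,203: deductible already satisfied, so patient's share is 30% × £2,203 = £660.90. OOP would hit £2,160.90 > £1,500, so the cap limits the patient to £1,500 − £1,500 = £0. Plan pays £2,203 − £0 = £2,203.
Insurer total: £156.10 + £413.70 + £2,869.20 + £2,203 = £5,642.

£5,642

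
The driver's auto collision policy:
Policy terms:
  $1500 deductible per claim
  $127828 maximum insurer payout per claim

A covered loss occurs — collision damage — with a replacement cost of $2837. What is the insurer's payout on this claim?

After the deductible, $2837 − $1500 = $1337 remains.
$1337 ≤ $127828, so the limit doesn't bind; insurer pays $1337.

$1337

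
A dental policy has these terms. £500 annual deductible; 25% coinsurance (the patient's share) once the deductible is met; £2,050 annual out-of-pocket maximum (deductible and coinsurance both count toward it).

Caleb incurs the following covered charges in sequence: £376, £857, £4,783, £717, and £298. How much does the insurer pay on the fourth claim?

£546

Claim 1 (£376): fully absorbed by the deductible. Patient pays £376; OOP now £376. Insurer: £376 − £376 = £0.
Claim 2 (£857): £124 finishes the deductible; £733 goes to coinsurance; coinsurance £733 × 25% = £183.25. Patient pays £307.25; OOP now £683.25. Plan pays £857 − £307.25 = £549.75.
Claim 3 (£4,783): 25% coinsurance on £4,783 = £1,195.75. Patient pays £1,195.75; OOP now £1,879. Insurer: £4,783 − £1,195.75 = £3,587.25.
Claim 4 (£717): 25% coinsurance on £717 = £179.25. OOP would hit £2,058.25 > £2,050, so the cap limits the patient to £2,050 − £1,879 = £171. Insurer: £717 − £171 = £546.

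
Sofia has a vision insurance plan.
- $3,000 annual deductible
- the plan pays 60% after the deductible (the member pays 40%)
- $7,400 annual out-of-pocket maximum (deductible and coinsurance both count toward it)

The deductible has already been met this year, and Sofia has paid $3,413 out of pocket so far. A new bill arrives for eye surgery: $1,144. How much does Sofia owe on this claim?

The deductible is already satisfied, so the full bill goes to coinsurance.
40% of $1,144 = $457.60 falls to the member.
Total out-of-pocket so far would be $3,413 + $457.60 = $3,870.60, below the $7,400 cap — no reduction.

$457.60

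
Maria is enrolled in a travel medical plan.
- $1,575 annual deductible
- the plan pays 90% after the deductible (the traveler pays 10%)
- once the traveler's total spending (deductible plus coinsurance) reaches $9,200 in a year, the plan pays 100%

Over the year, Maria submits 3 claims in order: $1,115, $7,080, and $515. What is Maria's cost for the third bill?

$51.50

Claim 1 — $1,115: all of it applies to the deductible. Cost to traveler: $1,115. OOP to date $1,115.
Claim 2 — $7,080: $460 finishes the deductible; $6,620 goes to coinsurance; coinsurance $6,620 × 10% = $662. Traveler pays $1,122; OOP now $2,237.
Claim 3 — $515: deductible already satisfied, so traveler's share is 10% × $515 = $51.50. Traveler pays $51.50; OOP now $2,288.50.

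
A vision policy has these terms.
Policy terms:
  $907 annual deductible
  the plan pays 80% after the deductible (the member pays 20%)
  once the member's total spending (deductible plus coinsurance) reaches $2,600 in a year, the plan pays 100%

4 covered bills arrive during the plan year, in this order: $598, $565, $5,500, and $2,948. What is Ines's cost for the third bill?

Claim 1 ($598): entire amount goes to the deductible. Member owes $598 (running OOP $598).
Claim 2 ($565): deductible takes $309, $256 remains; member's 20% is $51.20. Cost to member: $360.20. OOP to date $958.20.
Claim 3 ($5,500): 20% coinsurance on $5,500 = $1,100. Member owes $1,100 (running OOP $2,058.20).

$1,100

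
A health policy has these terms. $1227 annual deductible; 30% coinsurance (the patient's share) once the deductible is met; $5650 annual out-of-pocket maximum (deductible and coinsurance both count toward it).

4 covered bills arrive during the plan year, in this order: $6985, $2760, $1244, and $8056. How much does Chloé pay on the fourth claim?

$1494.40

Claim 1 ($6985): $1227 finishes the deductible; $5758 goes to coinsurance; 30% of $5758 = $1727.40. Patient pays $2954.40; OOP now $2954.40.
Claim 2 ($2760): deductible met; 30% of $2760 = $828. Patient pays $828; OOP now $3782.40.
Claim 3 ($1244): 30% coinsurance on $1244 = $373.20. Patient owes $373.20 (running OOP $4155.60).
Claim 4 ($8056): 30% coinsurance on $8056 = $2416.80. OOP would hit $6572.40 > $5650, so the cap limits the patient to $5650 − $4155.60 = $1494.40.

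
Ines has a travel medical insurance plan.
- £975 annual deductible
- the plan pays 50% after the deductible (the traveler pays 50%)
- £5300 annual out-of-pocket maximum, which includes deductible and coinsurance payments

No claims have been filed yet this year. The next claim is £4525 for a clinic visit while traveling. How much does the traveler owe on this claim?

£2750

Deductible not yet touched, so the first £975 of the bill goes to the deductible.
After the £975 deductible portion, £4525 − £975 = £3550 is subject to coinsurance.
Traveler's 50% share of £3550 is £1775.
Traveler responsibility before any cap: £975 + £1775 = £2750.
Cumulative spending £0 + £2750 = £2750 stays under the £5300 maximum.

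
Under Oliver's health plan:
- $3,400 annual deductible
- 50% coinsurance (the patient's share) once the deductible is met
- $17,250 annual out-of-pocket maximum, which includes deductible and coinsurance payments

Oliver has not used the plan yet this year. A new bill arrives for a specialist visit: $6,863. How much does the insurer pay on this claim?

The full $3,400 deductible is still open; $3,400 of this bill applies to it.
That leaves $6,863 − $3,400 = $3,463 for coinsurance.
Patient's 50% share of $3,463 is $1,731.50.
Patient responsibility before any cap: $3,400 + $1,731.50 = $5,131.50.
Total out-of-pocket so far would be $0 + $5,131.50 = $5,131.50, below the $17,250 cap — no reduction.
Insurer pays the balance: $6,863 − $5,131.50 = $1,731.50.

$1,731.50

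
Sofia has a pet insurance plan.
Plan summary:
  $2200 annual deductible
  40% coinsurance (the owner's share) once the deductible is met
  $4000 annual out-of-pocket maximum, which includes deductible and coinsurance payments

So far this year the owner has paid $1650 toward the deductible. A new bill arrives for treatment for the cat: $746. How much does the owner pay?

$1650 of the $2200 deductible is already met, leaving $550.
That leaves $746 − $550 = $196 for coinsurance.
40% of $196 = $78.40 falls to the owner.
Owner responsibility before any cap: $550 + $78.40 = $628.40.
Year-to-date out-of-pocket becomes $1650 + $628.40 = $2278.40, still under the $4000 maximum, so no cap applies.

$628.40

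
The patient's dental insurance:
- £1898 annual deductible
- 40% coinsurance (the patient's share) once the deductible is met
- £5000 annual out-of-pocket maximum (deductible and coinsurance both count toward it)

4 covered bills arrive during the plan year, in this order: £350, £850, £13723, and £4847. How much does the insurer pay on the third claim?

Bill 1, £350: fully absorbed by the deductible. Patient owes £350 (running OOP £350). Insurer: £350 − £350 = £0.
Bill 2, £850: all of it applies to the deductible. Patient owes £850 (running OOP £1200). Plan pays £850 − £850 = £0.
Bill 3, £13723: £698 finishes the deductible; £13025 goes to coinsurance; 40% of £13025 = £5210. Claim cost before the cap: £698 + £5210 = £5908. Adding that to £1200 gives £7108, past the £5000 cap; patient pays only £5000 − £1200 = £3800. Insurer: £13723 − £3800 = £9923.

£9923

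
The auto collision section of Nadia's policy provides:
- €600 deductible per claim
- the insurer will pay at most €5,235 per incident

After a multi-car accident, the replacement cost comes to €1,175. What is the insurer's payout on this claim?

€575

After the deductible, €1,175 − €600 = €575 remains.
€575 ≤ €5,235, so the limit doesn't bind; insurer pays €575.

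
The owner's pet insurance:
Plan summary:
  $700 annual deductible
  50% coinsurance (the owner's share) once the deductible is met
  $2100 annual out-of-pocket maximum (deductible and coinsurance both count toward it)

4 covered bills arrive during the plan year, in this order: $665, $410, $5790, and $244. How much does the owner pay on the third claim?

#1 ($665): all of it applies to the deductible. Cost to owner: $665. OOP to date $665.
#2 ($410): $35 finishes the deductible; $375 goes to coinsurance; coinsurance $375 × 50% = $187.50. Cost to owner: $222.50. OOP to date $887.50.
#3 ($5790): 50% coinsurance on $5790 = $2895. That would push OOP to $3782.50, over the $2100 cap, so owner pays $2100 − $887.50 = $1212.50.

$1212.50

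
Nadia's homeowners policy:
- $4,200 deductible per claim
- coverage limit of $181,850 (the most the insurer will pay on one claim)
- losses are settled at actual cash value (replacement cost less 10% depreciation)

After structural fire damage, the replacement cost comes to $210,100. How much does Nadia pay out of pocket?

$28,250

Actual cash value after 10% depreciation: $210,100 × 90% = $189,090.
Subtract the deductible: $189,090 − $4,200 = $184,890.
The $181,850 per-incident cap binds; insurer pays $181,850.
The homeowner bears the rest of the original loss: $210,100 − $181,850 = $28,250.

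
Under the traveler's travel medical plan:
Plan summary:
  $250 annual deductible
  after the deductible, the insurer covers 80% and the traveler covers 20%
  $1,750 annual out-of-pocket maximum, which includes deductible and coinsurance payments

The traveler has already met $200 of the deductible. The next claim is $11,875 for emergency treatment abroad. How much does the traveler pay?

$1,550

Remaining deductible: $250 − $200 = $50.
That leaves $11,875 − $50 = $11,825 for coinsurance.
Coinsurance: $11,825 × 20% = $2,365.
Traveler responsibility before any cap: $50 + $2,365 = $2,415.
That would bring total out-of-pocket to $2,615, past the $1,750 cap. The traveler is capped at $1,750 − $200 = $1,550 on this claim.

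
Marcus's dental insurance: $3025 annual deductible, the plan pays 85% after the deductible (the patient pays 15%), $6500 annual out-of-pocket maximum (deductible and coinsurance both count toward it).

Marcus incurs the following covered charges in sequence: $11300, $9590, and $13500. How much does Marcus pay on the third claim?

#1 ($11300): $3025 finishes the deductible; $8275 goes to coinsurance; coinsurance $8275 × 15% = $1241.25. Cost to patient: $4266.25. OOP to date $4266.25.
#2 ($9590): deductible met; 15% of $9590 = $1438.50. Cost to patient: $1438.50. OOP to date $5704.75.
#3 ($13500): deductible already satisfied, so patient's share is 15% × $13500 = $2025. Adding that to $5704.75 gives $7729.75, past the $6500 cap; patient pays only $6500 − $5704.75 = $795.25.

$795.25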